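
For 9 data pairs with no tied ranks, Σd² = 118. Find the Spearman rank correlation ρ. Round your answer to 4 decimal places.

ρ = 1 − 6Σd² / [n(n²−1)] = 1 − 6×118 / (9×80)
  = 1 − 708/720 = 1 − 0.98333 ≈ 0.0167

0.0167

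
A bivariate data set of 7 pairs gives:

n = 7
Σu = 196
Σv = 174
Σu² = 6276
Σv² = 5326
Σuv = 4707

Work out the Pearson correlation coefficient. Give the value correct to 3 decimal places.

r = (nΣuv − ΣuΣv) / √[(nΣu² − (Σu)²)(nΣv² − (Σv)²)]
Numerator: 7×4707 − 196×174 = -1155
Denominator: √[(43932 − 38416)(37282 − 30276)] = √[5516 × 7006] = 6216.5180
r = -1155 / 6216.5180 ≈ -0.186

-0.186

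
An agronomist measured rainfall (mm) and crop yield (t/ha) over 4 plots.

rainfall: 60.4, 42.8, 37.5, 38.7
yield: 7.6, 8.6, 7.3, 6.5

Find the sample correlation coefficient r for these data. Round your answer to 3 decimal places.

0.250

n = 4, Σx = 179.4, Σy = 30, Σx² = 8383.94, Σy² = 227.26, Σxy = 1352.42
nΣxy − ΣxΣy = 5409.68 − 5382 = 27.68
nΣx² − (Σx)² = 33535.76 − 32184.36 = 1351.4; nΣy² − (Σy)² = 909.04 − 900 = 9.04
r = 27.68 / √(1351.4 × 9.04) = 27.68 / 110.5290 ≈ 0.250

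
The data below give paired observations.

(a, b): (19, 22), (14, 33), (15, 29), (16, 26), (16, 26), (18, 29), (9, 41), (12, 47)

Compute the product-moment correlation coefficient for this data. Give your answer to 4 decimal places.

-0.8489

n = 8, Σa = 119, Σb = 253, Σa² = 1843, Σb² = 8497, Σab = 3602
nΣab − ΣaΣb = 28816 − 30107 = -1291
nΣa² − (Σa)² = 14744 − 14161 = 583; nΣb² − (Σb)² = 67976 − 64009 = 3967
r = -1291 / √(583 × 3967) = -1291 / 1520.7764 ≈ -0.8489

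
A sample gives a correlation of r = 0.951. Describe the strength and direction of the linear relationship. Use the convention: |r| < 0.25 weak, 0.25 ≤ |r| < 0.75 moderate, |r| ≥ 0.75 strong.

r = 0.951 > 0 so the relationship is positive.
|r| = 0.951, which falls in the strong range.

strong positive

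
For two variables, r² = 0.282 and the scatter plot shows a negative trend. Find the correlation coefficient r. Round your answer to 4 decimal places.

|r| = √0.282 = 0.5310
The association is negative, so r = −0.5310.

-0.5310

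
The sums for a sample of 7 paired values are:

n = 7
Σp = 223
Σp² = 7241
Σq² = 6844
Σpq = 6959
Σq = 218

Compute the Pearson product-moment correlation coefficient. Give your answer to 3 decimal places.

0.163

r = (nΣpq − ΣpΣq) / √[(nΣp² − (Σp)²)(nΣq² − (Σq)²)]
Numerator: 7×6959 − 223×218 = 99
Denominator: √[(50687 − 49729)(47908 − 47524)] = √[958 × 384] = 606.5245
r = 99 / 606.5245 ≈ 0.163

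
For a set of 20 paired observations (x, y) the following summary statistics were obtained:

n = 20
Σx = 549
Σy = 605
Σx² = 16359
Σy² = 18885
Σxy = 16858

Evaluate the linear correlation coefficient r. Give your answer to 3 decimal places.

r = (nΣxy − ΣxΣy) / √[(nΣx² − (Σx)²)(nΣy² − (Σy)²)]
Numerator: 20×16858 − 549×605 = 5015
Denominator: √[(327180 − 301401)(377700 − 366025)] = √[25779 × 11675] = 17348.4819
r = 5015 / 17348.4819 ≈ 0.289

0.289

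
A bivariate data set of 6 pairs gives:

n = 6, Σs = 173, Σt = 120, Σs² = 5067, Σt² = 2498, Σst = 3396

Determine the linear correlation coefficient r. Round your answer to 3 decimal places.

r = (nΣst − ΣsΣt) / √[(nΣs² − (Σs)²)(nΣt² − (Σt)²)]
Numerator: 6×3396 − 173×120 = -384
Denominator: √[(30402 − 29929)(14988 − 14400)] = √[473 × 588] = 527.3746
r = -384 / 527.3746 ≈ -0.728

-0.728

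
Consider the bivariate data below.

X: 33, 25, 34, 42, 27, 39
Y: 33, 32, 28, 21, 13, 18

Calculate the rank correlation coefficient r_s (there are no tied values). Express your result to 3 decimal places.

-0.257

Rank X: 3, 1, 4, 6, 2, 5
Rank Y: 6, 5, 4, 3, 1, 2
d = rank(X) − rank(Y): -3, -4, 0, 3, 1, 3; Σd² = 44
ρ = 1 − 6Σd² / [n(n²−1)] = 1 − 6×44 / (6×35) = 1 − 264/210 ≈ -0.257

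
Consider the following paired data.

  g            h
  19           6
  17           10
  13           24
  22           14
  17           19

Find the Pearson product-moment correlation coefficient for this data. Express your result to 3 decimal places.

n = 5, Σg = 88, Σh = 73, Σg² = 1592, Σh² = 1269, Σgh = 1227
nΣgh − ΣgΣh = 6135 − 6424 = -289
nΣg² − (Σg)² = 7960 − 7744 = 216; nΣh² − (Σh)² = 6345 − 5329 = 1016
r = -289 / √(216 × 1016) = -289 / 468.4613 ≈ -0.617

-0.617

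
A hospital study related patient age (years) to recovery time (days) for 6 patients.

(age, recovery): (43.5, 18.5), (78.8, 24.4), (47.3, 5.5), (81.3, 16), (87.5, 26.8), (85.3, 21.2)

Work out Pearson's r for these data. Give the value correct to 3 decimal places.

0.674

n = 6, Σx = 423.7, Σy = 112.4, Σx² = 31881.01, Σy² = 2391.54, Σxy = 8441.78
nΣxy − ΣxΣy = 50650.68 − 47623.88 = 3026.8
nΣx² − (Σx)² = 191286.06 − 179521.69 = 11764.37; nΣy² − (Σy)² = 14349.24 − 12633.76 = 1715.48
r = 3026.8 / √(11764.37 × 1715.48) = 3026.8 / 4492.3871 ≈ 0.674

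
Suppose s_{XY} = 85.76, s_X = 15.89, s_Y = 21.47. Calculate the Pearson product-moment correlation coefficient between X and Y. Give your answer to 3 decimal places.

0.251

r = Cov(X,Y) / (s_X · s_Y) = 85.76 / (15.89 × 21.47)
  = 85.76 / 341.1583 ≈ 0.251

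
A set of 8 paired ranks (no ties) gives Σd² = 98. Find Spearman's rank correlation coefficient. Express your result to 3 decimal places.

-0.167

ρ = 1 − 6Σd² / [n(n²−1)] = 1 − 6×98 / (8×63)
  = 1 − 588/504 = 1 − 1.1667 ≈ -0.167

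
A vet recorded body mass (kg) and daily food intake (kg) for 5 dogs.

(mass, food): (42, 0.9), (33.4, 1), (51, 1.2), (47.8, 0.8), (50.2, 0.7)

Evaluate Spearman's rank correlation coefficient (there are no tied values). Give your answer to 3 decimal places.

0.000

Rank mass: 2, 1, 5, 3, 4
Rank food: 3, 4, 5, 2, 1
d = rank(mass) − rank(food): -1, -3, 0, 1, 3; Σd² = 20
ρ = 1 − 6Σd² / [n(n²−1)] = 1 − 6×20 / (5×24) = 1 − 120/120 ≈ 0.000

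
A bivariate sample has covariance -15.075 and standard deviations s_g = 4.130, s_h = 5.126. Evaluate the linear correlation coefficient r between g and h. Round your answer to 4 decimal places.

r = Cov(g,h) / (s_g · s_h) = -15.075 / (4.130 × 5.126)
  = -15.075 / 21.1704 ≈ -0.7121

-0.7121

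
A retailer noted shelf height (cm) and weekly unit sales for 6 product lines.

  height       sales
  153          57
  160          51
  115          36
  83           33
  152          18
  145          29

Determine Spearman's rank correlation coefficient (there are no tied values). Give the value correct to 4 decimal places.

0.4286

Rank height: 5, 6, 2, 1, 4, 3
Rank sales: 6, 5, 4, 3, 1, 2
d = rank(height) − rank(sales): -1, 1, -2, -2, 3, 1; Σd² = 20
ρ = 1 − 6Σd² / [n(n²−1)] = 1 − 6×20 / (6×35) = 1 − 120/210 ≈ 0.4286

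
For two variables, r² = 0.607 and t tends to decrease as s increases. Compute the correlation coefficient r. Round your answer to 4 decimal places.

-0.7791

|r| = √0.607 = 0.7791
The association is negative, so r = −0.7791.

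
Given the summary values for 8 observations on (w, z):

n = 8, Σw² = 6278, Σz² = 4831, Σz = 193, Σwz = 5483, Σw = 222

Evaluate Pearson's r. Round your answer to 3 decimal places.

0.888

r = (nΣwz − ΣwΣz) / √[(nΣw² − (Σw)²)(nΣz² − (Σz)²)]
Numerator: 8×5483 − 222×193 = 1018
Denominator: √[(50224 − 49284)(38648 − 37249)] = √[940 × 1399] = 1146.7607
r = 1018 / 1146.7607 ≈ 0.888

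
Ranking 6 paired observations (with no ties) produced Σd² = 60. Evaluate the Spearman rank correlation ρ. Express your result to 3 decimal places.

ρ = 1 − 6Σd² / [n(n²−1)] = 1 − 6×60 / (6×35)
  = 1 − 360/210 = 1 − 1.7143 ≈ -0.714

-0.714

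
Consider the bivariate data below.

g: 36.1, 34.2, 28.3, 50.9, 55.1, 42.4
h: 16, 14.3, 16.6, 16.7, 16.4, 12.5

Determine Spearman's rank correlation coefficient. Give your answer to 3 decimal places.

0.143

Rank g: 3, 2, 1, 5, 6, 4
Rank h: 3, 2, 5, 6, 4, 1
d = rank(g) − rank(h): 0, 0, -4, -1, 2, 3; Σd² = 30
ρ = 1 − 6Σd² / [n(n²−1)] = 1 − 6×30 / (6×35) = 1 − 180/210 ≈ 0.143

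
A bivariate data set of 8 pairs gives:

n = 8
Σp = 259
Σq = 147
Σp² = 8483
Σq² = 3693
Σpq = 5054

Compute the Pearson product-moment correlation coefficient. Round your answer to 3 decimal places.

r = (nΣpq − ΣpΣq) / √[(nΣp² − (Σp)²)(nΣq² − (Σq)²)]
Numerator: 8×5054 − 259×147 = 2359
Denominator: √[(67864 − 67081)(29544 − 21609)] = √[783 × 7935] = 2492.6101
r = 2359 / 2492.6101 ≈ 0.946

0.946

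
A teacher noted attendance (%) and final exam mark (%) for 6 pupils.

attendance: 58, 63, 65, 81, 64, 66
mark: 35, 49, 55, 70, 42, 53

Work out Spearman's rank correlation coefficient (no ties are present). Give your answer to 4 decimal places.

0.8857

Rank attendance: 1, 2, 4, 6, 3, 5
Rank mark: 1, 3, 5, 6, 2, 4
d = rank(attendance) − rank(mark): 0, -1, -1, 0, 1, 1; Σd² = 4
ρ = 1 − 6Σd² / [n(n²−1)] = 1 − 6×4 / (6×35) = 1 − 24/210 ≈ 0.8857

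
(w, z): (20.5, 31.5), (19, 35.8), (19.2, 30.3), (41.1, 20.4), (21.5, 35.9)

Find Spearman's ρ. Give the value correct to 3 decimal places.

-0.300

Rank w: 3, 1, 2, 5, 4
Rank z: 3, 4, 2, 1, 5
d = rank(w) − rank(z): 0, -3, 0, 4, -1; Σd² = 26
ρ = 1 − 6Σd² / [n(n²−1)] = 1 − 6×26 / (5×24) = 1 − 156/120 ≈ -0.300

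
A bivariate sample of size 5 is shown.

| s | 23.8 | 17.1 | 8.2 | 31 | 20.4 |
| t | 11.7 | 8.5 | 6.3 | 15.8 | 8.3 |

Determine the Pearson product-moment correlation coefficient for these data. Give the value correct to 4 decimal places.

n = 5, Σs = 100.5, Σt = 50.6, Σs² = 2303.25, Σt² = 567.36, Σst = 1134.59
nΣst − ΣsΣt = 5672.95 − 5085.3 = 587.65
nΣs² − (Σs)² = 11516.25 − 10100.25 = 1416; nΣt² − (Σt)² = 2836.8 − 2560.36 = 276.44
r = 587.65 / √(1416 × 276.44) = 587.65 / 625.6509 ≈ 0.9393

0.9393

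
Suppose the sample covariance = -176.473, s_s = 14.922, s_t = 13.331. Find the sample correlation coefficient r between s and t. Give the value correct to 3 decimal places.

-0.887

r = Cov(s,t) / (s_s · s_t) = -176.473 / (14.922 × 13.331)
  = -176.473 / 198.9252 ≈ -0.887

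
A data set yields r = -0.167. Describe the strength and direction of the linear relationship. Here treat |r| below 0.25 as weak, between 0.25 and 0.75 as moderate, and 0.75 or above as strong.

r = -0.167 < 0 so the relationship is negative.
|r| = 0.167, which falls in the weak range.

weak negative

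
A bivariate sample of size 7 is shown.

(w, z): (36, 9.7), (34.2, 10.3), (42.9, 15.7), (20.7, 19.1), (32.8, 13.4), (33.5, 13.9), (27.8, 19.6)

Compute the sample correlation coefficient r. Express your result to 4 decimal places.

n = 7, Σw = 227.9, Σz = 101.7, Σw² = 7705.47, Σz² = 1568.41, Σwz = 3220.41
nΣwz − ΣwΣz = 22542.87 − 23177.43 = -634.56
nΣw² − (Σw)² = 53938.29 − 51938.41 = 1999.88; nΣz² − (Σz)² = 10978.87 − 10342.89 = 635.98
r = -634.56 / √(1999.88 × 635.98) = -634.56 / 1127.7782 ≈ -0.5627

-0.5627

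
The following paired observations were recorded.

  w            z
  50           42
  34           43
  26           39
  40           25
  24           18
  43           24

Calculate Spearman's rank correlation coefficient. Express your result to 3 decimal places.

0.314

Rank w: 6, 3, 2, 4, 1, 5
Rank z: 5, 6, 4, 3, 1, 2
d = rank(w) − rank(z): 1, -3, -2, 1, 0, 3; Σd² = 24
ρ = 1 − 6Σd² / [n(n²−1)] = 1 − 6×24 / (6×35) = 1 − 144/210 ≈ 0.314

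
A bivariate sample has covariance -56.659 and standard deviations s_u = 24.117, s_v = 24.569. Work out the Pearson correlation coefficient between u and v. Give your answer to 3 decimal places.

r = Cov(u,v) / (s_u · s_v) = -56.659 / (24.117 × 24.569)
  = -56.659 / 592.5306 ≈ -0.096

-0.096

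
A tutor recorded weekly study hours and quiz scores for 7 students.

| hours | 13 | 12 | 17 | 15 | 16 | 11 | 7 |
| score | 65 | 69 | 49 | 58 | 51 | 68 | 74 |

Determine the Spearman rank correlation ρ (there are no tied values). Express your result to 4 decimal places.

-0.9643

Rank hours: 4, 3, 7, 5, 6, 2, 1
Rank score: 4, 6, 1, 3, 2, 5, 7
d = rank(hours) − rank(score): 0, -3, 6, 2, 4, -3, -6; Σd² = 110
ρ = 1 − 6Σd² / [n(n²−1)] = 1 − 6×110 / (7×48) = 1 − 660/336 ≈ -0.9643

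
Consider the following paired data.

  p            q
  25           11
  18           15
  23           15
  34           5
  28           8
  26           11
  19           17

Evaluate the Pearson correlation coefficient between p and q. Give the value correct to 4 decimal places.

-0.9532

n = 7, Σp = 173, Σq = 82, Σp² = 4455, Σq² = 1070, Σpq = 1893
nΣpq − ΣpΣq = 13251 − 14186 = -935
nΣp² − (Σp)² = 31185 − 29929 = 1256; nΣq² − (Σq)² = 7490 − 6724 = 766
r = -935 / √(1256 × 766) = -935 / 980.8649 ≈ -0.9532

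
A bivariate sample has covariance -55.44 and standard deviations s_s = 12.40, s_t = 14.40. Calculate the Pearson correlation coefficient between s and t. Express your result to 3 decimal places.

-0.310

r = Cov(s,t) / (s_s · s_t) = -55.44 / (12.40 × 14.40)
  = -55.44 / 178.5600 ≈ -0.310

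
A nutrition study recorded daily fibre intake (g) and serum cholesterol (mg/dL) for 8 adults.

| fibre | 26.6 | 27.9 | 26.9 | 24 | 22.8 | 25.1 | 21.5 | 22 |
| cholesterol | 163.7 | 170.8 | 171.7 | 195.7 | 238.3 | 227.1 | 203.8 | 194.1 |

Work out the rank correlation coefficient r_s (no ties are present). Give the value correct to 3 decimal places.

-0.619

Rank fibre: 6, 8, 7, 4, 3, 5, 1, 2
Rank cholesterol: 1, 2, 3, 5, 8, 7, 6, 4
d = rank(fibre) − rank(cholesterol): 5, 6, 4, -1, -5, -2, -5, -2; Σd² = 136
ρ = 1 − 6Σd² / [n(n²−1)] = 1 − 6×136 / (8×63) = 1 − 816/504 ≈ -0.619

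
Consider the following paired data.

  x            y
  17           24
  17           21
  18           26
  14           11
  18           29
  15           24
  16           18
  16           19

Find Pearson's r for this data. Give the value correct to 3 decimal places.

n = 8, Σx = 131, Σy = 172, Σx² = 2159, Σy² = 3916, Σxy = 2861
nΣxy − ΣxΣy = 22888 − 22532 = 356
nΣx² − (Σx)² = 17272 − 17161 = 111; nΣy² − (Σy)² = 31328 − 29584 = 1744
r = 356 / √(111 × 1744) = 356 / 439.9818 ≈ 0.809

0.809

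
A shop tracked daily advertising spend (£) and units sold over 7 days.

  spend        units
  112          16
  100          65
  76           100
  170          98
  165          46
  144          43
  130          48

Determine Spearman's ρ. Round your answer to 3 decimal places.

Rank spend: 3, 2, 1, 7, 6, 5, 4
Rank units: 1, 5, 7, 6, 3, 2, 4
d = rank(spend) − rank(units): 2, -3, -6, 1, 3, 3, 0; Σd² = 68
ρ = 1 − 6Σd² / [n(n²−1)] = 1 − 6×68 / (7×48) = 1 − 408/336 ≈ -0.214

-0.214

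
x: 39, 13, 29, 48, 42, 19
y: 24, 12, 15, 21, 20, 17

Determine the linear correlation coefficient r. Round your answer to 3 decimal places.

n = 6, Σx = 190, Σy = 109, Σx² = 6960, Σy² = 2075, Σxy = 3698
nΣxy − ΣxΣy = 22188 − 20710 = 1478
nΣx² − (Σx)² = 41760 − 36100 = 5660; nΣy² − (Σy)² = 12450 − 11881 = 569
r = 1478 / √(5660 × 569) = 1478 / 1794.5863 ≈ 0.824

0.824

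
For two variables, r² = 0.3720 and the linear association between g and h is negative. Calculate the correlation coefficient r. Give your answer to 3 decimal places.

|r| = √0.3720 = 0.610
The association is negative, so r = −0.610.

-0.610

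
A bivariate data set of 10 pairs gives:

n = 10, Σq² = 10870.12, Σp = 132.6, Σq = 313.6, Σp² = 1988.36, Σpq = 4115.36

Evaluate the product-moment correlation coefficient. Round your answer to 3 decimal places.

r = (nΣpq − ΣpΣq) / √[(nΣp² − (Σp)²)(nΣq² − (Σq)²)]
Numerator: 10×4115.36 − 132.6×313.6 = -429.76
Denominator: √[(19883.6 − 17582.76)(108701.2 − 98344.96)] = √[2300.84 × 10356.24] = 4881.3985
r = -429.76 / 4881.3985 ≈ -0.088

-0.088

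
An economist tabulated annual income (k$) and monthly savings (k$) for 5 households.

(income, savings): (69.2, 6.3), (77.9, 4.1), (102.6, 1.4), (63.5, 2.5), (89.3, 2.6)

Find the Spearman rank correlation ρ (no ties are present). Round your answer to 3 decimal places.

Rank income: 2, 3, 5, 1, 4
Rank savings: 5, 4, 1, 2, 3
d = rank(income) − rank(savings): -3, -1, 4, -1, 1; Σd² = 28
ρ = 1 − 6Σd² / [n(n²−1)] = 1 − 6×28 / (5×24) = 1 − 168/120 ≈ -0.400

-0.400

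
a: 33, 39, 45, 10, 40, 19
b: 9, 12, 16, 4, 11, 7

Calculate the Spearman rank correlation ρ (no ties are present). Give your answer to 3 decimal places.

0.943

Rank a: 3, 4, 6, 1, 5, 2
Rank b: 3, 5, 6, 1, 4, 2
d = rank(a) − rank(b): 0, -1, 0, 0, 1, 0; Σd² = 2
ρ = 1 − 6Σd² / [n(n²−1)] = 1 − 6×2 / (6×35) = 1 − 12/210 ≈ 0.943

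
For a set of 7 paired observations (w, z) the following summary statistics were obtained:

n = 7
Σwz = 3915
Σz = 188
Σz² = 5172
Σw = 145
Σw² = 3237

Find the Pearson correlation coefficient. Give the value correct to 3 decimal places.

0.122

r = (nΣwz − ΣwΣz) / √[(nΣw² − (Σw)²)(nΣz² − (Σz)²)]
Numerator: 7×3915 − 145×188 = 145
Denominator: √[(22659 − 21025)(36204 − 35344)] = √[1634 × 860] = 1185.4282
r = 145 / 1185.4282 ≈ 0.122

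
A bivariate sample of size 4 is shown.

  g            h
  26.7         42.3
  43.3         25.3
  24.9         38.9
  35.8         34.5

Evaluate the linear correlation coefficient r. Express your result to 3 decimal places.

n = 4, Σg = 130.7, Σh = 141, Σg² = 4489.43, Σh² = 5132.84, Σgh = 4428.61
nΣgh − ΣgΣh = 17714.44 − 18428.7 = -714.26
nΣg² − (Σg)² = 17957.72 − 17082.49 = 875.23; nΣh² − (Σh)² = 20531.36 − 19881 = 650.36
r = -714.26 / √(875.23 × 650.36) = -714.26 / 754.4631 ≈ -0.947

-0.947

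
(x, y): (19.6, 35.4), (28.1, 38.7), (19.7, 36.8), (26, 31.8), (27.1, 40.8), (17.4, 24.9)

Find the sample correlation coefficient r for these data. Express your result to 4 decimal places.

n = 6, Σx = 137.9, Σy = 208.4, Σx² = 3275.03, Σy² = 7400.98, Σxy = 4872.01
nΣxy − ΣxΣy = 29232.06 − 28738.36 = 493.7
nΣx² − (Σx)² = 19650.18 − 19016.41 = 633.77; nΣy² − (Σy)² = 44405.88 − 43430.56 = 975.32
r = 493.7 / √(633.77 × 975.32) = 493.7 / 786.2115 ≈ 0.6279

0.6279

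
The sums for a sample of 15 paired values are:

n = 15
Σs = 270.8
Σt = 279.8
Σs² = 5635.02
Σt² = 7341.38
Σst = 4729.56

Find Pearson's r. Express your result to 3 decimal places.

-0.256

r = (nΣst − ΣsΣt) / √[(nΣs² − (Σs)²)(nΣt² − (Σt)²)]
Numerator: 15×4729.56 − 270.8×279.8 = -4826.44
Denominator: √[(84525.3 − 73332.64)(110120.7 − 78288.04)] = √[11192.66 × 31832.66] = 18875.7024
r = -4826.44 / 18875.7024 ≈ -0.256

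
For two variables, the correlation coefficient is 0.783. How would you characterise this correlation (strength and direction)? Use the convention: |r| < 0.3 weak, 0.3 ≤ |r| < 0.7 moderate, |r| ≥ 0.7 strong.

r = 0.783 > 0 so the relationship is positive.
|r| = 0.783, which falls in the strong range.

strong positive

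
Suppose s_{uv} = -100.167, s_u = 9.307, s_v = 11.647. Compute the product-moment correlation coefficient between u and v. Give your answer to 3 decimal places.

-0.924

r = Cov(u,v) / (s_u · s_v) = -100.167 / (9.307 × 11.647)
  = -100.167 / 108.3986 ≈ -0.924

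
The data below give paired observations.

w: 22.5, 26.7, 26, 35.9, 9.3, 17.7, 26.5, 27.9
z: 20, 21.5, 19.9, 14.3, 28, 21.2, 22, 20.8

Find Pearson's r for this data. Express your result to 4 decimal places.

n = 8, Σw = 192.5, Σz = 167.7, Σw² = 5064.39, Σz² = 3612.83, Σwz = 3853.78
nΣwz − ΣwΣz = 30830.24 − 32282.25 = -1452.01
nΣw² − (Σw)² = 40515.12 − 37056.25 = 3458.87; nΣz² − (Σz)² = 28902.64 − 28123.29 = 779.35
r = -1452.01 / √(3458.87 × 779.35) = -1452.01 / 1641.8497 ≈ -0.8844

-0.8844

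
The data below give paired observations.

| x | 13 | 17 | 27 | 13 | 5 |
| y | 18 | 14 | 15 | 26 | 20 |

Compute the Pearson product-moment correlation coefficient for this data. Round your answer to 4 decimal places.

-0.5236

n = 5, Σx = 75, Σy = 93, Σx² = 1381, Σy² = 1821, Σxy = 1315
nΣxy − ΣxΣy = 6575 − 6975 = -400
nΣx² − (Σx)² = 6905 − 5625 = 1280; nΣy² − (Σy)² = 9105 − 8649 = 456
r = -400 / √(1280 × 456) = -400 / 763.9895 ≈ -0.5236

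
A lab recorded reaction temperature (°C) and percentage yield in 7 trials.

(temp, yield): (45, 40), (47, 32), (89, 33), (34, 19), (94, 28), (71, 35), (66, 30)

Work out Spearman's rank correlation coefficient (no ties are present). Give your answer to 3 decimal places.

Rank temp: 2, 3, 6, 1, 7, 5, 4
Rank yield: 7, 4, 5, 1, 2, 6, 3
d = rank(temp) − rank(yield): -5, -1, 1, 0, 5, -1, 1; Σd² = 54
ρ = 1 − 6Σd² / [n(n²−1)] = 1 − 6×54 / (7×48) = 1 − 324/336 ≈ 0.036

0.036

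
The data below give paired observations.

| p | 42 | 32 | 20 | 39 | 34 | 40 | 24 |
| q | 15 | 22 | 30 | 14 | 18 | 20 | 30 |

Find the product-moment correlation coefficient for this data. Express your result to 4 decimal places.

n = 7, Σp = 231, Σq = 149, Σp² = 8041, Σq² = 3429, Σpq = 4612
nΣpq − ΣpΣq = 32284 − 34419 = -2135
nΣp² − (Σp)² = 56287 − 53361 = 2926; nΣq² − (Σq)² = 24003 − 22201 = 1802
r = -2135 / √(2926 × 1802) = -2135 / 2296.2256 ≈ -0.9298

-0.9298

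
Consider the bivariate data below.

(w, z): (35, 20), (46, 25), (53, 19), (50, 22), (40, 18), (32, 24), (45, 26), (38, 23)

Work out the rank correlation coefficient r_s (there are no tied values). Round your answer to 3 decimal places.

-0.119

Rank w: 2, 6, 8, 7, 4, 1, 5, 3
Rank z: 3, 7, 2, 4, 1, 6, 8, 5
d = rank(w) − rank(z): -1, -1, 6, 3, 3, -5, -3, -2; Σd² = 94
ρ = 1 − 6Σd² / [n(n²−1)] = 1 − 6×94 / (8×63) = 1 − 564/504 ≈ -0.119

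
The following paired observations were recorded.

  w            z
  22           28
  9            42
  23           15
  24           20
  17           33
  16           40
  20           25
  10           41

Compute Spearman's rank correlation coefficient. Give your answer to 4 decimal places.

Rank w: 6, 1, 7, 8, 4, 3, 5, 2
Rank z: 4, 8, 1, 2, 5, 6, 3, 7
d = rank(w) − rank(z): 2, -7, 6, 6, -1, -3, 2, -5; Σd² = 164
ρ = 1 − 6Σd² / [n(n²−1)] = 1 − 6×164 / (8×63) = 1 − 984/504 ≈ -0.9524

-0.9524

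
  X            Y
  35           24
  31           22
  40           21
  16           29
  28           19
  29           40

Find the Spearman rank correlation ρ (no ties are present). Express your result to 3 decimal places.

-0.257

Rank X: 5, 4, 6, 1, 2, 3
Rank Y: 4, 3, 2, 5, 1, 6
d = rank(X) − rank(Y): 1, 1, 4, -4, 1, -3; Σd² = 44
ρ = 1 − 6Σd² / [n(n²−1)] = 1 − 6×44 / (6×35) = 1 − 264/210 ≈ -0.257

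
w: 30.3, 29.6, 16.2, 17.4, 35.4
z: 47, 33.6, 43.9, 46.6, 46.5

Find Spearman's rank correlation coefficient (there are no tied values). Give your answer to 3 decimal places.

0.300

Rank w: 4, 3, 1, 2, 5
Rank z: 5, 1, 2, 4, 3
d = rank(w) − rank(z): -1, 2, -1, -2, 2; Σd² = 14
ρ = 1 − 6Σd² / [n(n²−1)] = 1 − 6×14 / (5×24) = 1 − 84/120 ≈ 0.300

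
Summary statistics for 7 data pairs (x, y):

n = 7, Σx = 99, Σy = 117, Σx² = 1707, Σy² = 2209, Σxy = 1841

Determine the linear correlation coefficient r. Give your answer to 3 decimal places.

0.668

r = (nΣxy − ΣxΣy) / √[(nΣx² − (Σx)²)(nΣy² − (Σy)²)]
Numerator: 7×1841 − 99×117 = 1304
Denominator: √[(11949 − 9801)(15463 − 13689)] = √[2148 × 1774] = 1952.0635
r = 1304 / 1952.0635 ≈ 0.668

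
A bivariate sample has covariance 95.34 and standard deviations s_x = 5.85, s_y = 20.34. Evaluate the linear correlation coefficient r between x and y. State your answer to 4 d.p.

0.8013

r = Cov(x,y) / (s_x · s_y) = 95.34 / (5.85 × 20.34)
  = 95.34 / 118.9890 ≈ 0.8013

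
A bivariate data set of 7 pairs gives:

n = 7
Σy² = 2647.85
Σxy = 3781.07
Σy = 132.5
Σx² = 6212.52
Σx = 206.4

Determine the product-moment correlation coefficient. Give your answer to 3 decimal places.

r = (nΣxy − ΣxΣy) / √[(nΣx² − (Σx)²)(nΣy² − (Σy)²)]
Numerator: 7×3781.07 − 206.4×132.5 = -880.51
Denominator: √[(43487.64 − 42600.96)(18534.95 − 17556.25)] = √[886.68 × 978.7] = 931.5545
r = -880.51 / 931.5545 ≈ -0.945

-0.945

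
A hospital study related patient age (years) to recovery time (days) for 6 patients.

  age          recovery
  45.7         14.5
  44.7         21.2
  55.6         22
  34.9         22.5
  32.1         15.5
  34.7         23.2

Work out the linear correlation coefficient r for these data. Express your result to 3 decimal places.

0.075

n = 6, Σx = 247.7, Σy = 118.9, Σx² = 10630.45, Σy² = 2428.43, Σxy = 4921.33
nΣxy − ΣxΣy = 29527.98 − 29451.53 = 76.45
nΣx² − (Σx)² = 63782.7 − 61355.29 = 2427.41; nΣy² − (Σy)² = 14570.58 − 14137.21 = 433.37
r = 76.45 / √(2427.41 × 433.37) = 76.45 / 1025.6543 ≈ 0.075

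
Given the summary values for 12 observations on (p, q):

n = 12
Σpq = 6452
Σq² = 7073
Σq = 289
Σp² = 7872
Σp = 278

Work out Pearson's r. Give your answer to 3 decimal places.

r = (nΣpq − ΣpΣq) / √[(nΣp² − (Σp)²)(nΣq² − (Σq)²)]
Numerator: 12×6452 − 278×289 = -2918
Denominator: √[(94464 − 77284)(84876 − 83521)] = √[17180 × 1355] = 4824.8212
r = -2918 / 4824.8212 ≈ -0.605

-0.605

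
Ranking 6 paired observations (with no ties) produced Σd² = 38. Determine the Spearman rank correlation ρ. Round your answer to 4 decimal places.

ρ = 1 − 6Σd² / [n(n²−1)] = 1 − 6×38 / (6×35)
  = 1 − 228/210 = 1 − 1.08571 ≈ -0.0857

-0.0857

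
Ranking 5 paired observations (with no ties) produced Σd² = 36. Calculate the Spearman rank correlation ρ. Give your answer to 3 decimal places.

-0.800

ρ = 1 − 6Σd² / [n(n²−1)] = 1 − 6×36 / (5×24)
  = 1 − 216/120 = 1 − 1.8000 ≈ -0.800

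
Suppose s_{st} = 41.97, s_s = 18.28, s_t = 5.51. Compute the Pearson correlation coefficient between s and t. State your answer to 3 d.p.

r = Cov(s,t) / (s_s · s_t) = 41.97 / (18.28 × 5.51)
  = 41.97 / 100.7228 ≈ 0.417

0.417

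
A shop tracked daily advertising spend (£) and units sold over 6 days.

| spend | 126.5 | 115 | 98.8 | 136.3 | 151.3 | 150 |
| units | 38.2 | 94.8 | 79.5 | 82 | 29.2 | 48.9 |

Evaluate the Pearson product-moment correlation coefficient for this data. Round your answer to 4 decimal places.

-0.6506

n = 6, Σx = 777.9, Σy = 372.6, Σx² = 102958.07, Σy² = 26734.38, Σxy = 46518.46
nΣxy − ΣxΣy = 279110.76 − 289845.54 = -10734.78
nΣx² − (Σx)² = 617748.42 − 605128.41 = 12620.01; nΣy² − (Σy)² = 160406.28 − 138830.76 = 21575.52
r = -10734.78 / √(12620.01 × 21575.52) = -10734.78 / 16501.0084 ≈ -0.6506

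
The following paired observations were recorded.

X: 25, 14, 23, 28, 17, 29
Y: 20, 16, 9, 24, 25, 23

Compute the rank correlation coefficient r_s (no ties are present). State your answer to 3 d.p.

Rank X: 4, 1, 3, 5, 2, 6
Rank Y: 3, 2, 1, 5, 6, 4
d = rank(X) − rank(Y): 1, -1, 2, 0, -4, 2; Σd² = 26
ρ = 1 − 6Σd² / [n(n²−1)] = 1 − 6×26 / (6×35) = 1 − 156/210 ≈ 0.257

0.257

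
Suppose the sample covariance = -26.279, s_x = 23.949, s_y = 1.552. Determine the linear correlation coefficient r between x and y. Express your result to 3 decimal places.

-0.707

r = Cov(x,y) / (s_x · s_y) = -26.279 / (23.949 × 1.552)
  = -26.279 / 37.1688 ≈ -0.707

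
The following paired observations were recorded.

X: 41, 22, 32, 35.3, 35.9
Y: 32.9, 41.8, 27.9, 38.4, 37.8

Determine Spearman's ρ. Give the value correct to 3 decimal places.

-0.400

Rank X: 5, 1, 2, 3, 4
Rank Y: 2, 5, 1, 4, 3
d = rank(X) − rank(Y): 3, -4, 1, -1, 1; Σd² = 28
ρ = 1 − 6Σd² / [n(n²−1)] = 1 − 6×28 / (5×24) = 1 − 168/120 ≈ -0.400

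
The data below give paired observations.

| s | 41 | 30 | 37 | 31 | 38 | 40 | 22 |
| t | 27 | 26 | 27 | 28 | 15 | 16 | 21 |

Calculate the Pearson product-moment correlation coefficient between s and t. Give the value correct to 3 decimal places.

-0.163

n = 7, Σs = 239, Σt = 160, Σs² = 8439, Σt² = 3840, Σst = 5426
nΣst − ΣsΣt = 37982 − 38240 = -258
nΣs² − (Σs)² = 59073 − 57121 = 1952; nΣt² − (Σt)² = 26880 − 25600 = 1280
r = -258 / √(1952 × 1280) = -258 / 1580.6834 ≈ -0.163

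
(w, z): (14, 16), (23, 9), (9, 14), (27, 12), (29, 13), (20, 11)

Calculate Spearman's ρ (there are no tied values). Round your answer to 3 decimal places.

-0.429

Rank w: 2, 4, 1, 5, 6, 3
Rank z: 6, 1, 5, 3, 4, 2
d = rank(w) − rank(z): -4, 3, -4, 2, 2, 1; Σd² = 50
ρ = 1 − 6Σd² / [n(n²−1)] = 1 − 6×50 / (6×35) = 1 − 300/210 ≈ -0.429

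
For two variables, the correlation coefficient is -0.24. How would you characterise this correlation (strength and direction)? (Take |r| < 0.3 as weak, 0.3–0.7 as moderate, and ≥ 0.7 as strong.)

r = -0.24 < 0 so the relationship is negative.
|r| = 0.24, which falls in the weak range.

weak negative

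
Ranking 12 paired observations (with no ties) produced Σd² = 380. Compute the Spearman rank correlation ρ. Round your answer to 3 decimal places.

ρ = 1 − 6Σd² / [n(n²−1)] = 1 − 6×380 / (12×143)
  = 1 − 2280/1716 = 1 − 1.3287 ≈ -0.329

-0.329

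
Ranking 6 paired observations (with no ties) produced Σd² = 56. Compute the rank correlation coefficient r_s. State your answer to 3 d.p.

ρ = 1 − 6Σd² / [n(n²−1)] = 1 − 6×56 / (6×35)
  = 1 − 336/210 = 1 − 1.6000 ≈ -0.600

-0.600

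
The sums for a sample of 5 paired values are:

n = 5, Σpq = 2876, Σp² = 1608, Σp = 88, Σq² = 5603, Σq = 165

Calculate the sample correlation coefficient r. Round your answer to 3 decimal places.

-0.290

r = (nΣpq − ΣpΣq) / √[(nΣp² − (Σp)²)(nΣq² − (Σq)²)]
Numerator: 5×2876 − 88×165 = -140
Denominator: √[(8040 − 7744)(28015 − 27225)] = √[296 × 790] = 483.5701
r = -140 / 483.5701 ≈ -0.290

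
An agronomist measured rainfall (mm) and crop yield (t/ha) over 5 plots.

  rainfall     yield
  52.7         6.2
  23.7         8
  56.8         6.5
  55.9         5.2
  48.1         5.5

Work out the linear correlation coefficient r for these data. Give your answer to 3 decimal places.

-0.815

n = 5, Σx = 237.2, Σy = 31.4, Σx² = 12003.64, Σy² = 201.98, Σxy = 1440.77
nΣxy − ΣxΣy = 7203.85 − 7448.08 = -244.23
nΣx² − (Σx)² = 60018.2 − 56263.84 = 3754.36; nΣy² − (Σy)² = 1009.9 − 985.96 = 23.94
r = -244.23 / √(3754.36 × 23.94) = -244.23 / 299.7989 ≈ -0.815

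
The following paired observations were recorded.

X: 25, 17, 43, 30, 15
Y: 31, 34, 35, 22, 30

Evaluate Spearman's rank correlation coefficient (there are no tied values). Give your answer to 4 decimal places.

0.3000

Rank X: 3, 2, 5, 4, 1
Rank Y: 3, 4, 5, 1, 2
d = rank(X) − rank(Y): 0, -2, 0, 3, -1; Σd² = 14
ρ = 1 − 6Σd² / [n(n²−1)] = 1 − 6×14 / (5×24) = 1 − 84/120 ≈ 0.3000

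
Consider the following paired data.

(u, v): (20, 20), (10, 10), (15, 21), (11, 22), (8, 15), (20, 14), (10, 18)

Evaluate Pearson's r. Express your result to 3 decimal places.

n = 7, Σu = 94, Σv = 120, Σu² = 1410, Σv² = 2170, Σuv = 1637
nΣuv − ΣuΣv = 11459 − 11280 = 179
nΣu² − (Σu)² = 9870 − 8836 = 1034; nΣv² − (Σv)² = 15190 − 14400 = 790
r = 179 / √(1034 × 790) = 179 / 903.8031 ≈ 0.198

0.198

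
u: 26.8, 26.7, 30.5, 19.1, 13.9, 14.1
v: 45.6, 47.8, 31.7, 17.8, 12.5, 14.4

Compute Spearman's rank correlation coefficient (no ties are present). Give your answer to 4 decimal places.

0.7714

Rank u: 5, 4, 6, 3, 1, 2
Rank v: 5, 6, 4, 3, 1, 2
d = rank(u) − rank(v): 0, -2, 2, 0, 0, 0; Σd² = 8
ρ = 1 − 6Σd² / [n(n²−1)] = 1 − 6×8 / (6×35) = 1 − 48/210 ≈ 0.7714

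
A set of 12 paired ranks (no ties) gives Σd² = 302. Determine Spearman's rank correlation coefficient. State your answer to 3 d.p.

-0.056

ρ = 1 − 6Σd² / [n(n²−1)] = 1 − 6×302 / (12×143)
  = 1 − 1812/1716 = 1 − 1.0559 ≈ -0.056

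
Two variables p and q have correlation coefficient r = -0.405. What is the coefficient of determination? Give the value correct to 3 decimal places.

r² = (-0.405)² = 0.164

0.164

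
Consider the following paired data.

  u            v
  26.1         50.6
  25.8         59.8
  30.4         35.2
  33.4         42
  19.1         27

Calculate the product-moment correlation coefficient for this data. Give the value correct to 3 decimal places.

n = 5, Σu = 134.8, Σv = 214.6, Σu² = 3751.38, Σv² = 9868.44, Σuv = 5852.08
nΣuv − ΣuΣv = 29260.4 − 28928.08 = 332.32
nΣu² − (Σu)² = 18756.9 − 18171.04 = 585.86; nΣv² − (Σv)² = 49342.2 − 46053.16 = 3289.04
r = 332.32 / √(585.86 × 3289.04) = 332.32 / 1388.1344 ≈ 0.239

0.239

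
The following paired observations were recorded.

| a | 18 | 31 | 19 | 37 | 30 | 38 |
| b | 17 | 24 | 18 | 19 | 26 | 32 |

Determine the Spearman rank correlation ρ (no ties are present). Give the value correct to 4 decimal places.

0.7714

Rank a: 1, 4, 2, 5, 3, 6
Rank b: 1, 4, 2, 3, 5, 6
d = rank(a) − rank(b): 0, 0, 0, 2, -2, 0; Σd² = 8
ρ = 1 − 6Σd² / [n(n²−1)] = 1 − 6×8 / (6×35) = 1 − 48/210 ≈ 0.7714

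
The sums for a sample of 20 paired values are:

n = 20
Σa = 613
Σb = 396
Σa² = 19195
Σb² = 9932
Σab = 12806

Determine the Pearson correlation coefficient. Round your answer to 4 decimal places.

0.7251

r = (nΣab − ΣaΣb) / √[(nΣa² − (Σa)²)(nΣb² − (Σb)²)]
Numerator: 20×12806 − 613×396 = 13372
Denominator: √[(383900 − 375769)(198640 − 156816)] = √[8131 × 41824] = 18441.0126
r = 13372 / 18441.0126 ≈ 0.7251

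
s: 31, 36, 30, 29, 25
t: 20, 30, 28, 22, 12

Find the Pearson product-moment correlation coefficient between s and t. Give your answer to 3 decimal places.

0.846

n = 5, Σs = 151, Σt = 112, Σs² = 4623, Σt² = 2712, Σst = 3478
nΣst − ΣsΣt = 17390 − 16912 = 478
nΣs² − (Σs)² = 23115 − 22801 = 314; nΣt² − (Σt)² = 13560 − 12544 = 1016
r = 478 / √(314 × 1016) = 478 / 564.8221 ≈ 0.846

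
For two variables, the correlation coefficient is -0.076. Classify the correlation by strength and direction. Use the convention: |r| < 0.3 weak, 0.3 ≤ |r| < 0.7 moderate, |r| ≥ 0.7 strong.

r = -0.076 < 0 so the relationship is negative.
|r| = 0.076, which falls in the weak range.

weak negative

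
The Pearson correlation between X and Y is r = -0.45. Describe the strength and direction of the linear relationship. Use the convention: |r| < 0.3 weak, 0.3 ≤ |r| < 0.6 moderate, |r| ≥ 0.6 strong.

moderate negative

r = -0.45 < 0 so the relationship is negative.
|r| = 0.45, which falls in the moderate range.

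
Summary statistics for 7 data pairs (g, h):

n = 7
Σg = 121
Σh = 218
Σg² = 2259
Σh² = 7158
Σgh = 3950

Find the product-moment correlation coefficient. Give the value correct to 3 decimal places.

r = (nΣgh − ΣgΣh) / √[(nΣg² − (Σg)²)(nΣh² − (Σh)²)]
Numerator: 7×3950 − 121×218 = 1272
Denominator: √[(15813 − 14641)(50106 − 47524)] = √[1172 × 2582] = 1739.5701
r = 1272 / 1739.5701 ≈ 0.731

0.731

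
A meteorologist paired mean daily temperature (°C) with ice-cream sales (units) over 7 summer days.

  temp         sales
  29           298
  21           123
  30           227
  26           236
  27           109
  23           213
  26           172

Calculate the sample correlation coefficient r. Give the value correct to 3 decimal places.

0.519

n = 7, Σx = 182, Σy = 1378, Σx² = 4792, Σy² = 297992, Σxy = 36485
nΣxy − ΣxΣy = 255395 − 250796 = 4599
nΣx² − (Σx)² = 33544 − 33124 = 420; nΣy² − (Σy)² = 2085944 − 1898884 = 187060
r = 4599 / √(420 × 187060) = 4599 / 8863.7013 ≈ 0.519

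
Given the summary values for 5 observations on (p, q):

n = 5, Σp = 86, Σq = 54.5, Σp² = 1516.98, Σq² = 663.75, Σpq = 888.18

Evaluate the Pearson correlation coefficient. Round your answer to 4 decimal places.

-0.9592

r = (nΣpq − ΣpΣq) / √[(nΣp² − (Σp)²)(nΣq² − (Σq)²)]
Numerator: 5×888.18 − 86×54.5 = -246.1
Denominator: √[(7584.9 − 7396)(3318.75 − 2970.25)] = √[188.9 × 348.5] = 256.5768
r = -246.1 / 256.5768 ≈ -0.9592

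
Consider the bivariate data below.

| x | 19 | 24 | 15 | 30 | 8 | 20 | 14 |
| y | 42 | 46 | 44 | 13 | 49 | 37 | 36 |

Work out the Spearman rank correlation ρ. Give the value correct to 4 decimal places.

Rank x: 4, 6, 3, 7, 1, 5, 2
Rank y: 4, 6, 5, 1, 7, 3, 2
d = rank(x) − rank(y): 0, 0, -2, 6, -6, 2, 0; Σd² = 80
ρ = 1 − 6Σd² / [n(n²−1)] = 1 − 6×80 / (7×48) = 1 − 480/336 ≈ -0.4286

-0.4286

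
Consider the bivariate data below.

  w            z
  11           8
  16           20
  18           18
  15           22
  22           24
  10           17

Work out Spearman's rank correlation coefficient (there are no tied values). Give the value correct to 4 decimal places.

Rank w: 2, 4, 5, 3, 6, 1
Rank z: 1, 4, 3, 5, 6, 2
d = rank(w) − rank(z): 1, 0, 2, -2, 0, -1; Σd² = 10
ρ = 1 − 6Σd² / [n(n²−1)] = 1 − 6×10 / (6×35) = 1 − 60/210 ≈ 0.7143

0.7143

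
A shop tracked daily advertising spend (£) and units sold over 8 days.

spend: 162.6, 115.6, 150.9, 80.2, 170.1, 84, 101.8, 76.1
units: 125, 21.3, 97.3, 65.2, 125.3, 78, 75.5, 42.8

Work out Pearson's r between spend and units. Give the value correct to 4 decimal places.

n = 8, Σx = 941.3, Σy = 630.4, Σx² = 121149.43, Σy² = 59113.2, Σxy = 81507.4
nΣxy − ΣxΣy = 652059.2 − 593395.52 = 58663.68
nΣx² − (Σx)² = 969195.44 − 886045.69 = 83149.75; nΣy² − (Σy)² = 472905.6 − 397404.16 = 75501.44
r = 58663.68 / √(83149.75 × 75501.44) = 58663.68 / 79233.3633 ≈ 0.7404

0.7404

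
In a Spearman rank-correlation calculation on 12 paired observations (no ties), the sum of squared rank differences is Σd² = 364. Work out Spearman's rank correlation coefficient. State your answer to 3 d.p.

-0.273

ρ = 1 − 6Σd² / [n(n²−1)] = 1 − 6×364 / (12×143)
  = 1 − 2184/1716 = 1 − 1.2727 ≈ -0.273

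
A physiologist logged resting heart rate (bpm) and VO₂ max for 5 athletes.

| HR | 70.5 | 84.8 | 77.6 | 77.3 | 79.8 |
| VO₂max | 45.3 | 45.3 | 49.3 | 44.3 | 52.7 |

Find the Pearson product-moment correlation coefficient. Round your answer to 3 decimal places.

0.170

n = 5, Σx = 390, Σy = 236.9, Σx² = 30526.38, Σy² = 11274.45, Σxy = 18490.62
nΣxy − ΣxΣy = 92453.1 − 92391 = 62.1
nΣx² − (Σx)² = 152631.9 − 152100 = 531.9; nΣy² − (Σy)² = 56372.25 − 56121.61 = 250.64
r = 62.1 / √(531.9 × 250.64) = 62.1 / 365.1238 ≈ 0.170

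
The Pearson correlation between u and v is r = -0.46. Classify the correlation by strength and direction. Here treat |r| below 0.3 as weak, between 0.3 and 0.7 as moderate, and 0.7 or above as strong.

moderate negative

r = -0.46 < 0 so the relationship is negative.
|r| = 0.46, which falls in the moderate range.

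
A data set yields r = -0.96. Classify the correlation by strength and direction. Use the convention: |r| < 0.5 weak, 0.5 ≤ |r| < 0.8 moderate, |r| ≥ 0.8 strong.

strong negative

r = -0.96 < 0 so the relationship is negative.
|r| = 0.96, which falls in the strong range.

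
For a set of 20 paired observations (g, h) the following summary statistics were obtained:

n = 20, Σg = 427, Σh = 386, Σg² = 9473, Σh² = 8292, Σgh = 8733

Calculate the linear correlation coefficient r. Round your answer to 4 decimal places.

r = (nΣgh − ΣgΣh) / √[(nΣg² − (Σg)²)(nΣh² − (Σh)²)]
Numerator: 20×8733 − 427×386 = 9838
Denominator: √[(189460 − 182329)(165840 − 148996)] = √[7131 × 16844] = 10959.6790
r = 9838 / 10959.6790 ≈ 0.8977

0.8977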